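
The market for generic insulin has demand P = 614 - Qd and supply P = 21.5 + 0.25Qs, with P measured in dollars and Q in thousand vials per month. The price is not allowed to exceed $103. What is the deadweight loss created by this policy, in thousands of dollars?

13690

Rearranging demand gives Qd = 614 - P; rearranging supply gives Qs = 4P - 86. In a free market, 614 - P = 4P - 86 gives the equilibrium P* = 140, Q* = 474.
Because the ceiling (103) lies below the market-clearing price, it is binding.
At P = 103: Qd = 614 - 103 = 511 and Qs = 4·103 - 86 = 326.
Quantity traded falls to 326. At Q = 326 the demand price is 614 - 326 = 288 and the supply price is (86 + 326)/4 = 103.
Deadweight loss = ½ · (288 - 103) · (474 - 326) = ½ · 185 · 148 = 13690.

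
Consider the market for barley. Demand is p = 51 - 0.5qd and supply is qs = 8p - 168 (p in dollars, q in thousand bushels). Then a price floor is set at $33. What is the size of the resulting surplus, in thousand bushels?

Rearranging demand gives qd = 102 - 2p. Equilibrium: 102 - 2p = 8p - 168, so 270 = 10p and p* = 27, q* = 48.
The floor of 33 is above the equilibrium price 27, so it binds.
At p = 33: qd = 102 - 2·33 = 36 and qs = 8·33 - 168 = 96.
Surplus = qs - qd = 96 - 36 = 60.

60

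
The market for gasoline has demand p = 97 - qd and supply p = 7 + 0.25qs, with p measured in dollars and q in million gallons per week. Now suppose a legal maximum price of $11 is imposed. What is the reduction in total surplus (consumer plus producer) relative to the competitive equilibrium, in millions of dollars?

Rearranging demand gives qd = 97 - p; rearranging supply gives qs = 4p - 28. Without the control the market clears where 97 - p = 4p - 28, i.e. p* = 25 and q* = 72.
The ceiling of 11 is below the equilibrium price 25, so it binds.
At p = 11: qd = 97 - 11 = 86 and qs = 4·11 - 28 = 16.
Quantity traded falls to 16. At q = 16 the demand price is 97 - 16 = 81 and the supply price is (28 + 16)/4 = 11.
Deadweight loss = ½ · (81 - 11) · (72 - 16) = ½ · 70 · 56 = 1960.

1960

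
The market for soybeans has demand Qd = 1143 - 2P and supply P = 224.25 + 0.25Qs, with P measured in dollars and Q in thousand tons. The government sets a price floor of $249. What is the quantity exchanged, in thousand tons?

Rearranging supply gives Qs = 4P - 897. Without the control the market clears where 1143 - 2P = 4P - 897, i.e. P* = 340 and Q* = 463.
The floor of 249 is below the equilibrium price 340, so it is not binding; the market clears at P* = 340, Q* = 463.

463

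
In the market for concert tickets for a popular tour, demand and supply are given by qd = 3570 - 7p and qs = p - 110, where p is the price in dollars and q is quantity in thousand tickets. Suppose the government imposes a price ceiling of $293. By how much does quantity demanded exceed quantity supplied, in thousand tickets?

1336

In a free market, 3570 - 7p = p - 110 gives the equilibrium p* = 460, q* = 350.
Because the ceiling (293) lies below the market-clearing price, it is binding.
At p = 293: qd = 3570 - 7·293 = 1519 and qs = 293 - 110 = 183.
Shortage = qd - qs = 1519 - 183 = 1336.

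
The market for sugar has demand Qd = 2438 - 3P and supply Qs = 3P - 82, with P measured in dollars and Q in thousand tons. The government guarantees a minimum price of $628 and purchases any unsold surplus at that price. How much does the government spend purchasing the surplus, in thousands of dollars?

783744

In a free market, 2438 - 3P = 3P - 82 gives the equilibrium P* = 420, Q* = 1178.
The floor of 628 is above the equilibrium price 420, so it binds.
At P = 628: Qd = 2438 - 3·628 = 554 and Qs = 3·628 - 82 = 1802.
Surplus = Qs - Qd = 1248.
Government expenditure = surplus × support price = 1248 × 628 = 783744.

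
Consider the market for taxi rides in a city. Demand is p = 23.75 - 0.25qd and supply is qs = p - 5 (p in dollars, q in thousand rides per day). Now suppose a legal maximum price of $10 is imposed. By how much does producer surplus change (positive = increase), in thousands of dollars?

-100

Rearranging demand gives qd = 95 - 4p. Without the control the market clears where 95 - 4p = p - 5, i.e. p* = 20 and q* = 15.
Since 10 < 20, the ceiling is binding.
At p = 10: qd = 95 - 4·10 = 55 and qs = 10 - 5 = 5.
Producer surplus without the control is ½ · (20 - 5) · 15 = 112.5.
With the ceiling, producers sell 5 units at 10, so PS = ½ · (10 - 5) · 5 = 12.5.
Change in producer surplus = 12.5 - 112.5 = -100.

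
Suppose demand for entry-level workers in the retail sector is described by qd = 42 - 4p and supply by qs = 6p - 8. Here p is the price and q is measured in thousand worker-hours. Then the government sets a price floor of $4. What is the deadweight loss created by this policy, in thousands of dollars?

Setting quantity demanded equal to quantity supplied, 42 - 4p = 6p - 8, gives p* = 5 and q* = 22.
Since 4 is below p* = 5, the floor does not bind and the free-market outcome prevails.
Since the control does not bind, no trades are prevented and deadweight loss is zero.

0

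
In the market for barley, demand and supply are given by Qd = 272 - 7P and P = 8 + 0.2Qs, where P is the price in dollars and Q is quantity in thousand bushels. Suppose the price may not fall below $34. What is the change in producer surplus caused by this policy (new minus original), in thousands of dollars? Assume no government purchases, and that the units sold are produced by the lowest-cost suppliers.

-41.6

Rearranging supply gives Qs = 5P - 40. In a free market, 272 - 7P = 5P - 40 gives the equilibrium P* = 26, Q* = 90.
Because the floor (34) lies above the market-clearing price, it is binding.
At P = 34: Qd = 272 - 7·34 = 34 and Qs = 5·34 - 40 = 130.
Producer surplus without the control is ½ · (26 - 8) · 90 = 810.
With the floor, 34 units are sold at 34. The supply price at Q = 34 is 14.8, so PS = ½ · [(34 - 8) + (34 - 14.8)] · 34 = 768.4.
Change in producer surplus = 768.4 - 810 = -41.6.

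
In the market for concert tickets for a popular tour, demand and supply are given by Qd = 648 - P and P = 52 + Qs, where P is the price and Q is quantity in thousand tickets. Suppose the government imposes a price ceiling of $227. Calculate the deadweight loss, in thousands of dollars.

Rearranging supply gives Qs = P - 52. Without the control the market clears where 648 - P = P - 52, i.e. P* = 350 and Q* = 298.
Because the ceiling (227) lies below the market-clearing price, it is binding.
At P = 227: Qd = 648 - 227 = 421 and Qs = 227 - 52 = 175.
Quantity traded falls to 175. At Q = 175 the demand price is 648 - 175 = 473 and the supply price is 52 + 175 = 227.
Deadweight loss = ½ · (473 - 227) · (298 - 175) = ½ · 246 · 123 = 15129.

15129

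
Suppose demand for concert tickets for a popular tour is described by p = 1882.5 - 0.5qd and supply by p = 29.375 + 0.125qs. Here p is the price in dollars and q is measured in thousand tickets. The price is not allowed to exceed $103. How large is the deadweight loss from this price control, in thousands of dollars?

1764180

Rearranging demand gives qd = 3765 - 2p; rearranging supply gives qs = 8p - 235. Setting quantity demanded equal to quantity supplied, 3765 - 2p = 8p - 235, gives p* = 400 and q* = 2965.
Because the ceiling (103) lies below the market-clearing price, it is binding.
At p = 103: qd = 3765 - 2·103 = 3559 and qs = 8·103 - 235 = 589.
Quantity traded falls to 589. At q = 589 the demand price is (3765 - 589)/2 = 1588 and the supply price is (235 + 589)/8 = 103.
Deadweight loss = ½ · (1588 - 103) · (2965 - 589) = ½ · 1485 · 2376 = 1764180.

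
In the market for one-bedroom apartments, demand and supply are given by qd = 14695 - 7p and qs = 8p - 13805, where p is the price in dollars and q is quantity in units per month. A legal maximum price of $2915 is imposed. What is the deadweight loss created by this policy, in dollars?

0

In a free market, 14695 - 7p = 8p - 13805 gives the equilibrium p* = 1900, q* = 1395.
The ceiling of 2915 is above the equilibrium price 1900, so it is not binding; the market clears at p* = 1900, q* = 1395.
Since the control does not bind, no trades are prevented and deadweight loss is zero.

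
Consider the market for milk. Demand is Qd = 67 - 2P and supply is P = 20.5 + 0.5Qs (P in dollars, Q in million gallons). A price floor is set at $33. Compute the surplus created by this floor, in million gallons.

Rearranging supply gives Qs = 2P - 41. In a free market, 67 - 2P = 2P - 41 gives the equilibrium P* = 27, Q* = 13.
Because the floor (33) lies above the market-clearing price, it is binding.
At P = 33: Qd = 67 - 2·33 = 1 and Qs = 2·33 - 41 = 25.
Surplus = Qs - Qd = 25 - 1 = 24.

24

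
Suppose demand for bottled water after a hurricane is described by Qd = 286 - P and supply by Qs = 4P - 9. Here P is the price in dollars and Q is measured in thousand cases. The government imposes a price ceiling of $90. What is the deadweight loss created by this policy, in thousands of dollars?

Without the control the market clears where 286 - P = 4P - 9, i.e. P* = 59 and Q* = 227.
Since 90 is above P* = 59, the ceiling does not bind and the free-market outcome prevails.
Since the control does not bind, no trades are prevented and deadweight loss is zero.

0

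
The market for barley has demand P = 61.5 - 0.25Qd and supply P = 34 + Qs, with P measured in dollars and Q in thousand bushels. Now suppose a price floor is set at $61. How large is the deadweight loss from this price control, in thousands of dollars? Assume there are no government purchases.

Rearranging demand gives Qd = 246 - 4P; rearranging supply gives Qs = P - 34. Equilibrium: 246 - 4P = P - 34, so 280 = 5P and P* = 56, Q* = 22.
Since 61 > 56, the floor is binding.
At P = 61: Qd = 246 - 4·61 = 2 and Qs = 61 - 34 = 27.
Quantity traded falls to 2. At Q = 2 the demand price is (246 - 2)/4 = 61 and the supply price is 34 + 2 = 36.
Deadweight loss = ½ · (61 - 36) · (22 - 2) = ½ · 25 · 20 = 250.

250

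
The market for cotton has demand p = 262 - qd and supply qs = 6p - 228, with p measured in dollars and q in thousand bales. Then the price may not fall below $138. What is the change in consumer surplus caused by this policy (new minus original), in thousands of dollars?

Rearranging demand gives qd = 262 - p. Equilibrium: 262 - p = 6p - 228, so 490 = 7p and p* = 70, q* = 192.
Because the floor (138) lies above the market-clearing price, it is binding.
At p = 138: qd = 262 - 138 = 124 and qs = 6·138 - 228 = 600.
Consumer surplus without the control is ½ · (262 - 70) · 192 = 18432.
With the floor, consumers buy 124 units at 138, so CS = ½ · (262 - 138) · 124 = 7688.
Change in consumer surplus = 7688 - 18432 = -10744.

-10744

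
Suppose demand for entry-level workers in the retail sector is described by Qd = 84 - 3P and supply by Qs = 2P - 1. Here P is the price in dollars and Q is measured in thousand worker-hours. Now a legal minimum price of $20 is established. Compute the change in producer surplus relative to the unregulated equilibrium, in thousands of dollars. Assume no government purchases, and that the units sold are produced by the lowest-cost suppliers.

51.75

Setting quantity demanded equal to quantity supplied, 84 - 3P = 2P - 1, gives P* = 17 and Q* = 33.
Since 20 > 17, the floor is binding.
At P = 20: Qd = 84 - 3·20 = 24 and Qs = 2·20 - 1 = 39.
Producer surplus without the control is ½ · (17 - 0.5) · 33 = 272.25.
With the floor, 24 units are sold at 20. The supply price at Q = 24 is 12.5, so PS = ½ · [(20 - 0.5) + (20 - 12.5)] · 24 = 324.
Change in producer surplus = 324 - 272.25 = 51.75.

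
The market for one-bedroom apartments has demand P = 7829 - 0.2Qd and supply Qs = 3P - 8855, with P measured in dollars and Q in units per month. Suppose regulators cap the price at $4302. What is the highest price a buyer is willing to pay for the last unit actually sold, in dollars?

Rearranging demand gives Qd = 39145 - 5P. Setting quantity demanded equal to quantity supplied, 39145 - 5P = 3P - 8855, gives P* = 6000 and Q* = 9145.
Because the ceiling (4302) lies below the market-clearing price, it is binding.
At P = 4302: Qd = 39145 - 5·4302 = 17635 and Qs = 3·4302 - 8855 = 4051.
Only 4051 units reach the market. On the demand curve, the marginal buyer's willingness to pay at Q = 4051 is (39145 - 4051)/5 = 7018.8.

7018.8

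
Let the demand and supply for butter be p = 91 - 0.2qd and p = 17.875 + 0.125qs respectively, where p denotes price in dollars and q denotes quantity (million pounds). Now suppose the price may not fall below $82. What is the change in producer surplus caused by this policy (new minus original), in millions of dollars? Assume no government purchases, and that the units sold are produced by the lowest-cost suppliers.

Rearranging demand gives qd = 455 - 5p; rearranging supply gives qs = 8p - 143. In a free market, 455 - 5p = 8p - 143 gives the equilibrium p* = 46, q* = 225.
Since 82 > 46, the floor is binding.
At p = 82: qd = 455 - 5·82 = 45 and qs = 8·82 - 143 = 513.
Producer surplus without the control is ½ · (46 - 17.875) · 225 = 3164.0625.
With the floor, 45 units are sold at 82. The supply price at q = 45 is 23.5, so PS = ½ · [(82 - 17.875) + (82 - 23.5)] · 45 = 2759.0625.
Change in producer surplus = 2759.0625 - 3164.0625 = -405.

-405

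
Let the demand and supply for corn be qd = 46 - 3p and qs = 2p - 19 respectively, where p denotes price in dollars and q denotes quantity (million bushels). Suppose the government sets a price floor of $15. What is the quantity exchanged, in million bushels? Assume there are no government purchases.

1

Setting quantity demanded equal to quantity supplied, 46 - 3p = 2p - 19, gives p* = 13 and q* = 7.
Because the floor (15) lies above the market-clearing price, it is binding.
At p = 15: qd = 46 - 3·15 = 1 and qs = 2·15 - 19 = 11.
The quantity actually transacted is the short side, demand: 1.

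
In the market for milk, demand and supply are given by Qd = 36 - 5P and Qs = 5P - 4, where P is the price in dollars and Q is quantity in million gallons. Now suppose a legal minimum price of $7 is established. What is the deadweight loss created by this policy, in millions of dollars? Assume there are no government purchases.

45

Without the control the market clears where 36 - 5P = 5P - 4, i.e. P* = 4 and Q* = 16.
Since 7 > 4, the floor is binding.
At P = 7: Qd = 36 - 5·7 = 1 and Qs = 5·7 - 4 = 31.
Quantity traded falls to 1. At Q = 1 the demand price is (36 - 1)/5 = 7 and the supply price is (4 + 1)/5 = 1.
Deadweight loss = ½ · (7 - 1) · (16 - 1) = ½ · 6 · 15 = 45.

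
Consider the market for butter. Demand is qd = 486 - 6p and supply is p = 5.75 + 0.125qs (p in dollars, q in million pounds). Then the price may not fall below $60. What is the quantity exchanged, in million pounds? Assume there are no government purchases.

126

Rearranging supply gives qs = 8p - 46. Setting quantity demanded equal to quantity supplied, 486 - 6p = 8p - 46, gives p* = 38 and q* = 258.
The floor of 60 is above the equilibrium price 38, so it binds.
At p = 60: qd = 486 - 6·60 = 126 and qs = 8·60 - 46 = 434.
The quantity actually transacted is the short side, demand: 126.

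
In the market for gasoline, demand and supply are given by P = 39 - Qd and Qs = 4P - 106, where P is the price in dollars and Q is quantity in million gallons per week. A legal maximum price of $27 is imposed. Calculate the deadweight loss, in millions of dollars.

40

Rearranging demand gives Qd = 39 - P. In a free market, 39 - P = 4P - 106 gives the equilibrium P* = 29, Q* = 10.
The ceiling of 27 is below the equilibrium price 29, so it binds.
At P = 27: Qd = 39 - 27 = 12 and Qs = 4·27 - 106 = 2.
Quantity traded falls to 2. At Q = 2 the demand price is 39 - 2 = 37 and the supply price is (106 + 2)/4 = 27.
Deadweight loss = ½ · (37 - 27) · (10 - 2) = ½ · 10 · 8 = 40.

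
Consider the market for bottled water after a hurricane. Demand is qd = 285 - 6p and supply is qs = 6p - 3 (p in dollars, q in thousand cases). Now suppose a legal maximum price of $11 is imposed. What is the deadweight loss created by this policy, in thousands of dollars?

1014

Setting quantity demanded equal to quantity supplied, 285 - 6p = 6p - 3, gives p* = 24 and q* = 141.
Since 11 < 24, the ceiling is binding.
At p = 11: qd = 285 - 6·11 = 219 and qs = 6·11 - 3 = 63.
Quantity traded falls to 63. At q = 63 the demand price is (285 - 63)/6 = 37 and the supply price is (3 + 63)/6 = 11.
Deadweight loss = ½ · (37 - 11) · (141 - 63) = ½ · 26 · 78 = 1014.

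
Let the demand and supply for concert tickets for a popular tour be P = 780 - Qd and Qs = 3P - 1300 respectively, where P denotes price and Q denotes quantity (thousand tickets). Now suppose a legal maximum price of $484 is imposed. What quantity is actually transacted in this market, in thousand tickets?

152

Rearranging demand gives Qd = 780 - P. Without the control the market clears where 780 - P = 3P - 1300, i.e. P* = 520 and Q* = 260.
Because the ceiling (484) lies below the market-clearing price, it is binding.
At P = 484: Qd = 780 - 484 = 296 and Qs = 3·484 - 1300 = 152.
The quantity actually transacted is the short side, supply: 152.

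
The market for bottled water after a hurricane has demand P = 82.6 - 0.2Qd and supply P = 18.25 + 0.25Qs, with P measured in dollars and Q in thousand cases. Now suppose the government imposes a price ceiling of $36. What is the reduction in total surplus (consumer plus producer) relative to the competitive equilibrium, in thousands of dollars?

Rearranging demand gives Qd = 413 - 5P; rearranging supply gives Qs = 4P - 73. In a free market, 413 - 5P = 4P - 73 gives the equilibrium P* = 54, Q* = 143.
The ceiling of 36 is below the equilibrium price 54, so it binds.
At P = 36: Qd = 413 - 5·36 = 233 and Qs = 4·36 - 73 = 71.
Quantity traded falls to 71. At Q = 71 the demand price is (413 - 71)/5 = 68.4 and the supply price is (73 + 71)/4 = 36.
Deadweight loss = ½ · (68.4 - 36) · (143 - 71) = ½ · 32.4 · 72 = 1166.4.

1166.4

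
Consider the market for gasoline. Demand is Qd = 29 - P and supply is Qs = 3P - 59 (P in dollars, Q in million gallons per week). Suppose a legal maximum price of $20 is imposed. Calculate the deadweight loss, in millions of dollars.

Without the control the market clears where 29 - P = 3P - 59, i.e. P* = 22 and Q* = 7.
The ceiling of 20 is below the equilibrium price 22, so it binds.
At P = 20: Qd = 29 - 20 = 9 and Qs = 3·20 - 59 = 1.
Quantity traded falls to 1. At Q = 1 the demand price is 29 - 1 = 28 and the supply price is (59 + 1)/3 = 20.
Deadweight loss = ½ · (28 - 20) · (7 - 1) = ½ · 8 · 6 = 24.

24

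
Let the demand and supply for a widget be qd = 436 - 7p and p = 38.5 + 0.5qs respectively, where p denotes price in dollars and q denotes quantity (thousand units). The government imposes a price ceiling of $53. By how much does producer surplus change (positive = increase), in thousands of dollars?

Rearranging supply gives qs = 2p - 77. Setting quantity demanded equal to quantity supplied, 436 - 7p = 2p - 77, gives p* = 57 and q* = 37.
Since 53 < 57, the ceiling is binding.
At p = 53: qd = 436 - 7·53 = 65 and qs = 2·53 - 77 = 29.
Producer surplus without the control is ½ · (57 - 38.5) · 37 = 342.25.
With the ceiling, producers sell 29 units at 53, so PS = ½ · (53 - 38.5) · 29 = 210.25.
Change in producer surplus = 210.25 - 342.25 = -132.

-132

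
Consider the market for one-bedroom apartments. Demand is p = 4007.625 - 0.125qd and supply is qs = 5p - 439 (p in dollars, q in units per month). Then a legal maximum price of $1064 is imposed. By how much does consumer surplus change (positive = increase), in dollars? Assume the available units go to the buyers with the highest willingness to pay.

Rearranging demand gives qd = 32061 - 8p. Equilibrium: 32061 - 8p = 5p - 439, so 32500 = 13p and p* = 2500, q* = 12061.
Since 1064 < 2500, the ceiling is binding.
At p = 1064: qd = 32061 - 8·1064 = 23549 and qs = 5·1064 - 439 = 4881.
Consumer surplus without the control is ½ · (4007.625 - 2500) · 12061 = 9091732.5625.
With the ceiling, 4881 units are sold at 1064 (assume they go to the highest-value buyers). The demand price at q = 4881 is 3397.5, so CS = ½ · [(4007.625 - 1064) + (3397.5 - 1064)] · 4881 = 12878823.5625.
Change in consumer surplus = 12878823.5625 - 9091732.5625 = 3787091.

3787091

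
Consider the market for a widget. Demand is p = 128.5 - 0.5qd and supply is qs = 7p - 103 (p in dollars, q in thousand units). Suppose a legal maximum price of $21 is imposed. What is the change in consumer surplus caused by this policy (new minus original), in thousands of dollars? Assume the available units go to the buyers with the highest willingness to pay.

-3586.25

Rearranging demand gives qd = 257 - 2p. Without the control the market clears where 257 - 2p = 7p - 103, i.e. p* = 40 and q* = 177.
Because the ceiling (21) lies below the market-clearing price, it is binding.
At p = 21: qd = 257 - 2·21 = 215 and qs = 7·21 - 103 = 44.
Consumer surplus without the control is ½ · (128.5 - 40) · 177 = 7832.25.
With the ceiling, 44 units are sold at 21 (assume they go to the highest-value buyers). The demand price at q = 44 is 106.5, so CS = ½ · [(128.5 - 21) + (106.5 - 21)] · 44 = 4246.
Change in consumer surplus = 4246 - 7832.25 = -3586.25.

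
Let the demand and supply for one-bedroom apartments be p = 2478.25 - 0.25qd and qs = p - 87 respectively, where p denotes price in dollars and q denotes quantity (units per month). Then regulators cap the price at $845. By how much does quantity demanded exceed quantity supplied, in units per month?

Rearranging demand gives qd = 9913 - 4p. Setting quantity demanded equal to quantity supplied, 9913 - 4p = p - 87, gives p* = 2000 and q* = 1913.
Since 845 < 2000, the ceiling is binding.
At p = 845: qd = 9913 - 4·845 = 6533 and qs = 845 - 87 = 758.
Shortage = qd - qs = 6533 - 758 = 5775.

5775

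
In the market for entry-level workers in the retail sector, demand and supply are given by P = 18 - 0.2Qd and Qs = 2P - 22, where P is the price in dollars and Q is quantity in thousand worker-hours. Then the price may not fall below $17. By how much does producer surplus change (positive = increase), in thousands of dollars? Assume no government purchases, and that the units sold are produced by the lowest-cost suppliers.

Rearranging demand gives Qd = 90 - 5P. Setting quantity demanded equal to quantity supplied, 90 - 5P = 2P - 22, gives P* = 16 and Q* = 10.
The floor of 17 is above the equilibrium price 16, so it binds.
At P = 17: Qd = 90 - 5·17 = 5 and Qs = 2·17 - 22 = 12.
Producer surplus without the control is ½ · (16 - 11) · 10 = 25.
With the floor, 5 units are sold at 17. The supply price at Q = 5 is 13.5, so PS = ½ · [(17 - 11) + (17 - 13.5)] · 5 = 23.75.
Change in producer surplus = 23.75 - 25 = -1.25.

-1.25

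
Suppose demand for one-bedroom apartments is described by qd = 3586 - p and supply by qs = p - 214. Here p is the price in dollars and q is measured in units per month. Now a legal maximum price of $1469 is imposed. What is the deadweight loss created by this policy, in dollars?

Setting quantity demanded equal to quantity supplied, 3586 - p = p - 214, gives p* = 1900 and q* = 1686.
The ceiling of 1469 is below the equilibrium price 1900, so it binds.
At p = 1469: qd = 3586 - 1469 = 2117 and qs = 1469 - 214 = 1255.
Quantity traded falls to 1255. At q = 1255 the demand price is 3586 - 1255 = 2331 and the supply price is 214 + 1255 = 1469.
Deadweight loss = ½ · (2331 - 1469) · (1686 - 1255) = ½ · 862 · 431 = 185761.

185761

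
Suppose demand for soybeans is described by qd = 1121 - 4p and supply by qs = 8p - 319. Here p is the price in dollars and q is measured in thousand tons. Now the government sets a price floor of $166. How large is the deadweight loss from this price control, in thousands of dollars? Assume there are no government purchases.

Without the control the market clears where 1121 - 4p = 8p - 319, i.e. p* = 120 and q* = 641.
Since 166 > 120, the floor is binding.
At p = 166: qd = 1121 - 4·166 = 457 and qs = 8·166 - 319 = 1009.
Quantity traded falls to 457. At q = 457 the demand price is (1121 - 457)/4 = 166 and the supply price is (319 + 457)/8 = 97.
Deadweight loss = ½ · (166 - 97) · (641 - 457) = ½ · 69 · 184 = 6348.

6348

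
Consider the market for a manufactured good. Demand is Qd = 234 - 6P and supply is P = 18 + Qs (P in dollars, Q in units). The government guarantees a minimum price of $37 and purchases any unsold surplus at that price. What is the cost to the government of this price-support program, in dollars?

259

Rearranging supply gives Qs = P - 18. Equilibrium: 234 - 6P = P - 18, so 252 = 7P and P* = 36, Q* = 18.
The floor of 37 is above the equilibrium price 36, so it binds.
At P = 37: Qd = 234 - 6·37 = 12 and Qs = 37 - 18 = 19.
Surplus = Qs - Qd = 7.
Government expenditure = surplus × support price = 7 × 37 = 259.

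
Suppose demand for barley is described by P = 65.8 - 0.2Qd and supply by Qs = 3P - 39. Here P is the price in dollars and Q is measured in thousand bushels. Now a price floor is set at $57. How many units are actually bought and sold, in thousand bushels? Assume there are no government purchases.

Rearranging demand gives Qd = 329 - 5P. Setting quantity demanded equal to quantity supplied, 329 - 5P = 3P - 39, gives P* = 46 and Q* = 99.
Because the floor (57) lies above the market-clearing price, it is binding.
At P = 57: Qd = 329 - 5·57 = 44 and Qs = 3·57 - 39 = 132.
The quantity actually transacted is the short side, demand: 44.

44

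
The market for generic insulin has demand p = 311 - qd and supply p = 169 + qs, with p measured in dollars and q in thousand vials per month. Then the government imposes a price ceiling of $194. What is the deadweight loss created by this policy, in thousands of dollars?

Rearranging demand gives qd = 311 - p; rearranging supply gives qs = p - 169. In a free market, 311 - p = p - 169 gives the equilibrium p* = 240, q* = 71.
Since 194 < 240, the ceiling is binding.
At p = 194: qd = 311 - 194 = 117 and qs = 194 - 169 = 25.
Quantity traded falls to 25. At q = 25 the demand price is 311 - 25 = 286 and the supply price is 169 + 25 = 194.
Deadweight loss = ½ · (286 - 194) · (71 - 25) = ½ · 92 · 46 = 2116.

2116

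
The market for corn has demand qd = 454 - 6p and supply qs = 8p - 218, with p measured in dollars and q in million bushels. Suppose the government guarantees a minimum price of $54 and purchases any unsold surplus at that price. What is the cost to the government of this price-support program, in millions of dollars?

In a free market, 454 - 6p = 8p - 218 gives the equilibrium p* = 48, q* = 166.
Since 54 > 48, the floor is binding.
At p = 54: qd = 454 - 6·54 = 130 and qs = 8·54 - 218 = 214.
Surplus = qs - qd = 84.
Government expenditure = surplus × support price = 84 × 54 = 4536.

4536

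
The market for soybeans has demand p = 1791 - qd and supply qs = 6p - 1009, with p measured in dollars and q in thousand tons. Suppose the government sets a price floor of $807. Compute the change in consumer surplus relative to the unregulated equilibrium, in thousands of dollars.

-483312.5

Rearranging demand gives qd = 1791 - p. Equilibrium: 1791 - p = 6p - 1009, so 2800 = 7p and p* = 400, q* = 1391.
Because the floor (807) lies above the market-clearing price, it is binding.
At p = 807: qd = 1791 - 807 = 984 and qs = 6·807 - 1009 = 3833.
Consumer surplus without the control is ½ · (1791 - 400) · 1391 = 967440.5.
With the floor, consumers buy 984 units at 807, so CS = ½ · (1791 - 807) · 984 = 484128.
Change in consumer surplus = 484128 - 967440.5 = -483312.5.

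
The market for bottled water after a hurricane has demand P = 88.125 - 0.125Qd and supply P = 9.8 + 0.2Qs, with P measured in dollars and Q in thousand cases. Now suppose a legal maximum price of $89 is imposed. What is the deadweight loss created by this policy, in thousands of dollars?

0

Rearranging demand gives Qd = 705 - 8P; rearranging supply gives Qs = 5P - 49. In a free market, 705 - 8P = 5P - 49 gives the equilibrium P* = 58, Q* = 241.
Since 89 is above P* = 58, the ceiling does not bind and the free-market outcome prevails.
Since the control does not bind, no trades are prevented and deadweight loss is zero.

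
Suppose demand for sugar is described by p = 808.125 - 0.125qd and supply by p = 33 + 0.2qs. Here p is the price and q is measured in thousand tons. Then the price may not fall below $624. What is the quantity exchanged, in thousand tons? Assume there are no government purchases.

Rearranging demand gives qd = 6465 - 8p; rearranging supply gives qs = 5p - 165. Equilibrium: 6465 - 8p = 5p - 165, so 6630 = 13p and p* = 510, q* = 2385.
Because the floor (624) lies above the market-clearing price, it is binding.
At p = 624: qd = 6465 - 8·624 = 1473 and qs = 5·624 - 165 = 2955.
The quantity actually transacted is the short side, demand: 1473.

1473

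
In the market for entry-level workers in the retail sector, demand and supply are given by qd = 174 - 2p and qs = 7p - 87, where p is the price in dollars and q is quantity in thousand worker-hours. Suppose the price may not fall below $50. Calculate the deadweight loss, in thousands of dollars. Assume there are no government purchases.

Equilibrium: 174 - 2p = 7p - 87, so 261 = 9p and p* = 29, q* = 116.
Since 50 > 29, the floor is binding.
At p = 50: qd = 174 - 2·50 = 74 and qs = 7·50 - 87 = 263.
Quantity traded falls to 74. At q = 74 the demand price is (174 - 74)/2 = 50 and the supply price is (87 + 74)/7 = 23.
Deadweight loss = ½ · (50 - 23) · (116 - 74) = ½ · 27 · 42 = 567.

567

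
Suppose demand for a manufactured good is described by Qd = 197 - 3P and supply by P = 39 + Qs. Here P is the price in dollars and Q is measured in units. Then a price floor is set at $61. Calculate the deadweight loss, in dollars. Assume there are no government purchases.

Rearranging supply gives Qs = P - 39. Setting quantity demanded equal to quantity supplied, 197 - 3P = P - 39, gives P* = 59 and Q* = 20.
Because the floor (61) lies above the market-clearing price, it is binding.
At P = 61: Qd = 197 - 3·61 = 14 and Qs = 61 - 39 = 22.
Quantity traded falls to 14. At Q = 14 the demand price is (197 - 14)/3 = 61 and the supply price is 39 + 14 = 53.
Deadweight loss = ½ · (61 - 53) · (20 - 14) = ½ · 8 · 6 = 24.

24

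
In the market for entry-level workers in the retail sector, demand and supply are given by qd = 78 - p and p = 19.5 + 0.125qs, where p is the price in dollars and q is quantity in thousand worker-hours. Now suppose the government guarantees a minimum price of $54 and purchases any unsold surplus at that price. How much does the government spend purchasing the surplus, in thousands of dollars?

13608

Rearranging supply gives qs = 8p - 156. Without the control the market clears where 78 - p = 8p - 156, i.e. p* = 26 and q* = 52.
The floor of 54 is above the equilibrium price 26, so it binds.
At p = 54: qd = 78 - 54 = 24 and qs = 8·54 - 156 = 276.
Surplus = qs - qd = 252.
Government expenditure = surplus × support price = 252 × 54 = 13608.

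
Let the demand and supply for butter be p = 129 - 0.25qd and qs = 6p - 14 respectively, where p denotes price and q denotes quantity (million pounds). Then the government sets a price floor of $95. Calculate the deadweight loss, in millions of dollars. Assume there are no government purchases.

5880

Rearranging demand gives qd = 516 - 4p. Equilibrium: 516 - 4p = 6p - 14, so 530 = 10p and p* = 53, q* = 304.
Because the floor (95) lies above the market-clearing price, it is binding.
At p = 95: qd = 516 - 4·95 = 136 and qs = 6·95 - 14 = 556.
Quantity traded falls to 136. At q = 136 the demand price is (516 - 136)/4 = 95 and the supply price is (14 + 136)/6 = 25.
Deadweight loss = ½ · (95 - 25) · (304 - 136) = ½ · 70 · 168 = 5880.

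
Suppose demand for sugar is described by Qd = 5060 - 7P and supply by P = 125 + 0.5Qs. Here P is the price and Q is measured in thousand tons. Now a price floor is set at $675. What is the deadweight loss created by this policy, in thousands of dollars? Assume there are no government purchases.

113793.75

Rearranging supply gives Qs = 2P - 250. Setting quantity demanded equal to quantity supplied, 5060 - 7P = 2P - 250, gives P* = 590 and Q* = 930.
The floor of 675 is above the equilibrium price 590, so it binds.
At P = 675: Qd = 5060 - 7·675 = 335 and Qs = 2·675 - 250 = 1100.
Quantity traded falls to 335. At Q = 335 the demand price is (5060 - 335)/7 = 675 and the supply price is (250 + 335)/2 = 292.5.
Deadweight loss = ½ · (675 - 292.5) · (930 - 335) = ½ · 382.5 · 595 = 113793.75.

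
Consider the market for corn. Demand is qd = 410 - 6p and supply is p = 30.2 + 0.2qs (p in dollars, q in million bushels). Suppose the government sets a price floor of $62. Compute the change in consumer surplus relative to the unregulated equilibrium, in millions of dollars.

Rearranging supply gives qs = 5p - 151. Equilibrium: 410 - 6p = 5p - 151, so 561 = 11p and p* = 51, q* = 104.
The floor of 62 is above the equilibrium price 51, so it binds.
At p = 62: qd = 410 - 6·62 = 38 and qs = 5·62 - 151 = 159.
Consumer surplus without the control is ½ · (205/3 - 51) · 104 = 2704/3.
With the floor, consumers buy 38 units at 62, so CS = ½ · (205/3 - 62) · 38 = 361/3.
Change in consumer surplus = 361/3 - 2704/3 = -781.

-781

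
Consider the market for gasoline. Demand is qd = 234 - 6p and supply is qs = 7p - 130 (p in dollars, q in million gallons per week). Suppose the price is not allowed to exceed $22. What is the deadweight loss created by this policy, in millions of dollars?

273

Setting quantity demanded equal to quantity supplied, 234 - 6p = 7p - 130, gives p* = 28 and q* = 66.
The ceiling of 22 is below the equilibrium price 28, so it binds.
At p = 22: qd = 234 - 6·22 = 102 and qs = 7·22 - 130 = 24.
Quantity traded falls to 24. At q = 24 the demand price is (234 - 24)/6 = 35 and the supply price is (130 + 24)/7 = 22.
Deadweight loss = ½ · (35 - 22) · (66 - 24) = ½ · 13 · 42 = 273.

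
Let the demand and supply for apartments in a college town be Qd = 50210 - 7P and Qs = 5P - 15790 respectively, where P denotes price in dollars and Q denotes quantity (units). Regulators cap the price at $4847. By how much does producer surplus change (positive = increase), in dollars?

In a free market, 50210 - 7P = 5P - 15790 gives the equilibrium P* = 5500, Q* = 11710.
Since 4847 < 5500, the ceiling is binding.
At P = 4847: Qd = 50210 - 7·4847 = 16281 and Qs = 5·4847 - 15790 = 8445.
Producer surplus without the control is ½ · (5500 - 3158) · 11710 = 13712410.
With the ceiling, producers sell 8445 units at 4847, so PS = ½ · (4847 - 3158) · 8445 = 7131802.5.
Change in producer surplus = 7131802.5 - 13712410 = -6580607.5.

-6580607.5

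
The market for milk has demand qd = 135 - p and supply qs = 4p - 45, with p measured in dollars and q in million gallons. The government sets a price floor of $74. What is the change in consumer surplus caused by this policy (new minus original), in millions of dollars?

-3040

In a free market, 135 - p = 4p - 45 gives the equilibrium p* = 36, q* = 99.
Since 74 > 36, the floor is binding.
At p = 74: qd = 135 - 74 = 61 and qs = 4·74 - 45 = 251.
Consumer surplus without the control is ½ · (135 - 36) · 99 = 4900.5.
With the floor, consumers buy 61 units at 74, so CS = ½ · (135 - 74) · 61 = 1860.5.
Change in consumer surplus = 1860.5 - 4900.5 = -3040.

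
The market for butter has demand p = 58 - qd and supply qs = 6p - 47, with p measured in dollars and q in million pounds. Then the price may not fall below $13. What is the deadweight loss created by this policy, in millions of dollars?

Rearranging demand gives qd = 58 - p. Without the control the market clears where 58 - p = 6p - 47, i.e. p* = 15 and q* = 43.
The floor of 13 is below the equilibrium price 15, so it is not binding; the market clears at p* = 15, q* = 43.
Since the control does not bind, no trades are prevented and deadweight loss is zero.

0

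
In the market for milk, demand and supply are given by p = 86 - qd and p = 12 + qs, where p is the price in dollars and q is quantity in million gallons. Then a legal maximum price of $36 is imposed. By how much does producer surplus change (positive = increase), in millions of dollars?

-396.5

Rearranging demand gives qd = 86 - p; rearranging supply gives qs = p - 12. Equilibrium: 86 - p = p - 12, so 98 = 2p and p* = 49, q* = 37.
Since 36 < 49, the ceiling is binding.
At p = 36: qd = 86 - 36 = 50 and qs = 36 - 12 = 24.
Producer surplus without the control is ½ · (49 - 12) · 37 = 684.5.
With the ceiling, producers sell 24 units at 36, so PS = ½ · (36 - 12) · 24 = 288.
Change in producer surplus = 288 - 684.5 = -396.5.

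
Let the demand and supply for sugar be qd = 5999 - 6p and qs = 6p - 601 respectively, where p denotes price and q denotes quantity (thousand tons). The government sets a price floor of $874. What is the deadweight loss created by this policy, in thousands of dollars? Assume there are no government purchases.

629856

Setting quantity demanded equal to quantity supplied, 5999 - 6p = 6p - 601, gives p* = 550 and q* = 2699.
Because the floor (874) lies above the market-clearing price, it is binding.
At p = 874: qd = 5999 - 6·874 = 755 and qs = 6·874 - 601 = 4643.
Quantity traded falls to 755. At q = 755 the demand price is (5999 - 755)/6 = 874 and the supply price is (601 + 755)/6 = 226.
Deadweight loss = ½ · (874 - 226) · (2699 - 755) = ½ · 648 · 1944 = 629856.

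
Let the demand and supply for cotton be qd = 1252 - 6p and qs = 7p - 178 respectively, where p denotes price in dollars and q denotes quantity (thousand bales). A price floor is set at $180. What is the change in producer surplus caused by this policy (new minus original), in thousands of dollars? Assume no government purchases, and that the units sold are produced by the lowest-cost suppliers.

Without the control the market clears where 1252 - 6p = 7p - 178, i.e. p* = 110 and q* = 592.
Because the floor (180) lies above the market-clearing price, it is binding.
At p = 180: qd = 1252 - 6·180 = 172 and qs = 7·180 - 178 = 1082.
Producer surplus without the control is ½ · (110 - 178/7) · 592 = 175232/7.
With the floor, 172 units are sold at 180. The supply price at q = 172 is 50, so PS = ½ · [(180 - 178/7) + (180 - 50)] · 172 = 171312/7.
Change in producer surplus = 171312/7 - 175232/7 = -560.

-560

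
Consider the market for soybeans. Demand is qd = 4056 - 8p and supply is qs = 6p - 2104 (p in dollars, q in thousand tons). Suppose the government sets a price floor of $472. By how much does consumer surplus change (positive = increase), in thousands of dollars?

Setting quantity demanded equal to quantity supplied, 4056 - 8p = 6p - 2104, gives p* = 440 and q* = 536.
Since 472 > 440, the floor is binding.
At p = 472: qd = 4056 - 8·472 = 280 and qs = 6·472 - 2104 = 728.
Consumer surplus without the control is ½ · (507 - 440) · 536 = 17956.
With the floor, consumers buy 280 units at 472, so CS = ½ · (507 - 472) · 280 = 4900.
Change in consumer surplus = 4900 - 17956 = -13056.

-13056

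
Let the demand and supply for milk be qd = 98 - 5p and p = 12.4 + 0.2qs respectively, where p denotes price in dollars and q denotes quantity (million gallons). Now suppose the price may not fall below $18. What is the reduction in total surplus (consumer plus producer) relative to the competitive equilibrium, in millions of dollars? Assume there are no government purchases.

Rearranging supply gives qs = 5p - 62. In a free market, 98 - 5p = 5p - 62 gives the equilibrium p* = 16, q* = 18.
Because the floor (18) lies above the market-clearing price, it is binding.
At p = 18: qd = 98 - 5·18 = 8 and qs = 5·18 - 62 = 28.
Quantity traded falls to 8. At q = 8 the demand price is (98 - 8)/5 = 18 and the supply price is (62 + 8)/5 = 14.
Deadweight loss = ½ · (18 - 14) · (18 - 8) = ½ · 4 · 10 = 20.

20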